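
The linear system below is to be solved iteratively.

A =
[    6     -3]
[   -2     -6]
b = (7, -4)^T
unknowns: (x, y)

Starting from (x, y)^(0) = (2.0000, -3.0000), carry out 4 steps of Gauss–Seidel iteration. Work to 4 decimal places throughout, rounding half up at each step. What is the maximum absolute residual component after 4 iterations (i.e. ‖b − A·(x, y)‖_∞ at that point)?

Iteration 1:
  x = (7 - (-3)·-3.0000) / (6) = -0.3333
  y = (-4 - (-2)·-0.3333) / (-6) = 0.7778
Iteration 2:
  x = (7 - (-3)·0.7778) / (6) = 1.5556
  y = (-4 - (-2)·1.5556) / (-6) = 0.1481
Iteration 3:
  x = (7 - (-3)·0.1481) / (6) = 1.2407
  y = (-4 - (-2)·1.2407) / (-6) = 0.2531
Iteration 4:
  x = (7 - (-3)·0.2531) / (6) = 1.2932
  y = (-4 - (-2)·1.2932) / (-6) = 0.2356
Residual b − A·x = (-0.0524, 0.0000); ∞-norm = 0.0524

0.0524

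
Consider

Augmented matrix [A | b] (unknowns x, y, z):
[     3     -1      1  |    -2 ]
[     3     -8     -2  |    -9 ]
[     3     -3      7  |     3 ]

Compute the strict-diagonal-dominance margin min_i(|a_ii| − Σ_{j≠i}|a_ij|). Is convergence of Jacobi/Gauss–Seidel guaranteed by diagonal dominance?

row 1: |3| − (1+1) = 1
row 2: |-8| − (3+2) = 3
row 3: |7| − (3+3) = 1
minimum over rows = 1 → strictly diagonally dominant (convergence guaranteed)

1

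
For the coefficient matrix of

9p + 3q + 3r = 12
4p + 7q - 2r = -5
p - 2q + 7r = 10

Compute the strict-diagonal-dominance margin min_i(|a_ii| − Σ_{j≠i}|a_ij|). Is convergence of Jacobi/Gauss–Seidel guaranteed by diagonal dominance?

1

row 1: |9| − (3+3) = 3
row 2: |7| − (4+2) = 1
row 3: |7| − (1+2) = 4
minimum over rows = 1 → strictly diagonally dominant (convergence guaranteed)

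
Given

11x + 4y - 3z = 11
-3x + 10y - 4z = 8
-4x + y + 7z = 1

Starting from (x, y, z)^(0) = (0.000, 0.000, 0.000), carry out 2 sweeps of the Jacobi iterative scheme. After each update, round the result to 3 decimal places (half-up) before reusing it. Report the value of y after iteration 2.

1.157

Iteration 1:
  x = (11 - (4)·0.000 - (-3)·0.000) / (11) = 1.000
  y = (8 - (-3)·0.000 - (-4)·0.000) / (10) = 0.800
  z = (1 - (-4)·0.000 - (1)·0.000) / (7) = 0.143
Iteration 2:
  x = (11 - (4)·0.800 - (-3)·0.143) / (11) = 0.748
  y = (8 - (-3)·1.000 - (-4)·0.143) / (10) = 1.157
  z = (1 - (-4)·1.000 - (1)·0.800) / (7) = 0.600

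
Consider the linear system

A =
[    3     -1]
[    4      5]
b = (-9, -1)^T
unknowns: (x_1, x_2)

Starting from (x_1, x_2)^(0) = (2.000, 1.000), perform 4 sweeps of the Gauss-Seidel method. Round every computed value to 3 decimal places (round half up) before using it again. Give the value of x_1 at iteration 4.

-2.416

Iteration 1:
  x_1 = (-9 - (-1)·1.000) / (3) = -2.667
  x_2 = (-1 - (4)·-2.667) / (5) = 1.934
Iteration 2:
  x_1 = (-9 - (-1)·1.934) / (3) = -2.355
  x_2 = (-1 - (4)·-2.355) / (5) = 1.684
Iteration 3:
  x_1 = (-9 - (-1)·1.684) / (3) = -2.439
  x_2 = (-1 - (4)·-2.439) / (5) = 1.751
Iteration 4:
  x_1 = (-9 - (-1)·1.751) / (3) = -2.416
  x_2 = (-1 - (4)·-2.416) / (5) = 1.733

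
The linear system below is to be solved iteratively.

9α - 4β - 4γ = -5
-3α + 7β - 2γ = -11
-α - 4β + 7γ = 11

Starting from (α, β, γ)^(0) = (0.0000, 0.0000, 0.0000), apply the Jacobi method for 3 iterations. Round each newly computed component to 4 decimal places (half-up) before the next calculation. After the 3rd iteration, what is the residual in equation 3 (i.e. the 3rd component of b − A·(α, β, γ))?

Iteration 1:
  α = (-5 - (-4)·0.0000 - (-4)·0.0000) / (9) = -0.5556
  β = (-11 - (-3)·0.0000 - (-2)·0.0000) / (7) = -1.5714
  γ = (11 - (-1)·0.0000 - (-4)·0.0000) / (7) = 1.5714
Iteration 2:
  α = (-5 - (-4)·-1.5714 - (-4)·1.5714) / (9) = -0.5556
  β = (-11 - (-3)·-0.5556 - (-2)·1.5714) / (7) = -1.3606
  γ = (11 - (-1)·-0.5556 - (-4)·-1.5714) / (7) = 0.5941
Iteration 3:
  α = (-5 - (-4)·-1.3606 - (-4)·0.5941) / (9) = -0.8962
  β = (-11 - (-3)·-0.5556 - (-2)·0.5941) / (7) = -1.6398
  γ = (11 - (-1)·-0.5556 - (-4)·-1.3606) / (7) = 0.7146
Residual b − A·x = (-0.6350, -0.7808, -1.4576)

-1.4576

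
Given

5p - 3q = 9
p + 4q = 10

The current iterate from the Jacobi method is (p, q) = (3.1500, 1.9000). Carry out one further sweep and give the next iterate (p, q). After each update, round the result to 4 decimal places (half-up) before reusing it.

(2.9400, 1.7125)

One sweep:
  p = (9 - (-3)·1.9000) / (5) = 2.9400
  q = (10 - (1)·3.1500) / (4) = 1.7125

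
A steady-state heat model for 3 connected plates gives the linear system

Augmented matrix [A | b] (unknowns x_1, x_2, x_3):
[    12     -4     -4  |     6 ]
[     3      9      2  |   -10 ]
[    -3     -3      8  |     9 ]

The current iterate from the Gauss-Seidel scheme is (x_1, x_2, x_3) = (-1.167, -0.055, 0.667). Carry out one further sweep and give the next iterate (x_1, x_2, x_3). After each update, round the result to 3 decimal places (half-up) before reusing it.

One sweep:
  x_1 = (6 - (-4)·-0.055 - (-4)·0.667) / (12) = 0.704
  x_2 = (-10 - (3)·0.704 - (2)·0.667) / (9) = -1.494
  x_3 = (9 - (-3)·0.704 - (-3)·-1.494) / (8) = 0.829

(0.704, -1.494, 0.829)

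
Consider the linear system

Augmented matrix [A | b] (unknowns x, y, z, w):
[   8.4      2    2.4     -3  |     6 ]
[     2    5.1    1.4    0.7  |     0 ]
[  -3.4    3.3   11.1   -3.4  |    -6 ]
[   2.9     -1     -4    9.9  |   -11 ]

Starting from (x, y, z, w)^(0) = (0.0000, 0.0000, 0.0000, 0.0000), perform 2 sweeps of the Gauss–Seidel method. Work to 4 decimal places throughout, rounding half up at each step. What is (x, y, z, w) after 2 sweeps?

Iteration 1:
  x = (6 - (2)·0.0000 - (2.4)·0.0000 - (-3)·0.0000) / (8.4) = 0.7143
  y = (0 - (2)·0.7143 - (1.4)·0.0000 - (0.7)·0.0000) / (5.1) = -0.2801
  z = (-6 - (-3.4)·0.7143 - (3.3)·-0.2801 - (-3.4)·0.0000) / (11.1) = -0.2385
  w = (-11 - (2.9)·0.7143 - (-1)·-0.2801 - (-4)·-0.2385) / (9.9) = -1.4450
Iteration 2:
  x = (6 - (2)·-0.2801 - (2.4)·-0.2385 - (-3)·-1.4450) / (8.4) = 0.3330
  y = (0 - (2)·0.3330 - (1.4)·-0.2385 - (0.7)·-1.4450) / (5.1) = 0.1332
  z = (-6 - (-3.4)·0.3330 - (3.3)·0.1332 - (-3.4)·-1.4450) / (11.1) = -0.9208
  w = (-11 - (2.9)·0.3330 - (-1)·0.1332 - (-4)·-0.9208) / (9.9) = -1.5672

(0.3330, 0.1332, -0.9208, -1.5672)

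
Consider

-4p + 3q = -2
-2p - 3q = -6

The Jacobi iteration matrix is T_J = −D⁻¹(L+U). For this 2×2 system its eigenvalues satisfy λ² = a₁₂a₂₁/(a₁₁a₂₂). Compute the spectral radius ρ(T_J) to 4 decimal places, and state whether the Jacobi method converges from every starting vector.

0.7071

a₁₂a₂₁/(a₁₁a₂₂) = (3)·(-2) / ((-4)·(-3)) = -0.500000
ρ = √|-0.500000| = √0.500000 = 0.7071
ρ < 1, so Jacobi converges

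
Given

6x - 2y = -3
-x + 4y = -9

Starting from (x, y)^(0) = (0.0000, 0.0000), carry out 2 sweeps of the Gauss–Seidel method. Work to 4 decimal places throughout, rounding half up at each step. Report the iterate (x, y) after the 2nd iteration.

(-1.2917, -2.5729)

Iteration 1:
  x = (-3 - (-2)·0.0000) / (6) = -0.5000
  y = (-9 - (-1)·-0.5000) / (4) = -2.3750
Iteration 2:
  x = (-3 - (-2)·-2.3750) / (6) = -1.2917
  y = (-9 - (-1)·-1.2917) / (4) = -2.5729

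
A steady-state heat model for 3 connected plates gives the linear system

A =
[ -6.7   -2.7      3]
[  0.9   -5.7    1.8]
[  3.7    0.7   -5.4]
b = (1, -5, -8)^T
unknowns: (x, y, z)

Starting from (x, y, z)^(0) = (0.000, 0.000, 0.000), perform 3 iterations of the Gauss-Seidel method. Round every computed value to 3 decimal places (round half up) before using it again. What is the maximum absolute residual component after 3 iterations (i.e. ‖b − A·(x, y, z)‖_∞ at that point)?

Iteration 1:
  x = (1 - (-2.7)·0.000 - (3)·0.000) / (-6.7) = -0.149
  y = (-5 - (0.9)·-0.149 - (1.8)·0.000) / (-5.7) = 0.854
  z = (-8 - (3.7)·-0.149 - (0.7)·0.854) / (-5.4) = 1.490
Iteration 2:
  x = (1 - (-2.7)·0.854 - (3)·1.490) / (-6.7) = 0.174
  y = (-5 - (0.9)·0.174 - (1.8)·1.490) / (-5.7) = 1.375
  z = (-8 - (3.7)·0.174 - (0.7)·1.375) / (-5.4) = 1.779
Iteration 3:
  x = (1 - (-2.7)·1.375 - (3)·1.779) / (-6.7) = 0.093
  y = (-5 - (0.9)·0.093 - (1.8)·1.779) / (-5.7) = 1.454
  z = (-8 - (3.7)·0.093 - (0.7)·1.454) / (-5.4) = 1.734
Residual b − A·x = (0.347, 0.083, 0.002); ∞-norm = 0.347

0.347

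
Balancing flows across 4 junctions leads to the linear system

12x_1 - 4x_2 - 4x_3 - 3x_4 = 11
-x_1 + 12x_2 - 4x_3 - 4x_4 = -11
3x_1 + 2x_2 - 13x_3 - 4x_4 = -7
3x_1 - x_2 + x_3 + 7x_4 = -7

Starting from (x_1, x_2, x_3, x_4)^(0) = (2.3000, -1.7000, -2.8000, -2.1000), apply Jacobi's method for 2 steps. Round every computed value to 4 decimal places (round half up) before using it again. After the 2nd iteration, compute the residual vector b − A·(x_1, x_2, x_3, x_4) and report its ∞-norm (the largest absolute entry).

3.2892

Iteration 1:
  x_1 = (11 - (-4)·-1.7000 - (-4)·-2.8000 - (-3)·-2.1000) / (12) = -1.1083
  x_2 = (-11 - (-1)·2.3000 - (-4)·-2.8000 - (-4)·-2.1000) / (12) = -2.3583
  x_3 = (-7 - (3)·2.3000 - (2)·-1.7000 - (-4)·-2.1000) / (-13) = 1.4538
  x_4 = (-7 - (3)·2.3000 - (-1)·-1.7000 - (1)·-2.8000) / (7) = -1.8286
Iteration 2:
  x_1 = (11 - (-4)·-2.3583 - (-4)·1.4538 - (-3)·-1.8286) / (12) = 0.1580
  x_2 = (-11 - (-1)·-1.1083 - (-4)·1.4538 - (-4)·-1.8286) / (12) = -1.1340
  x_3 = (-7 - (3)·-1.1083 - (2)·-2.3583 - (-4)·-1.8286) / (-13) = 0.4825
  x_4 = (-7 - (3)·-1.1083 - (-1)·-2.3583 - (1)·1.4538) / (7) = -1.0696
Residual b − A·x = (3.2892, 0.4176, -3.2119, -1.6033); ∞-norm = 3.2892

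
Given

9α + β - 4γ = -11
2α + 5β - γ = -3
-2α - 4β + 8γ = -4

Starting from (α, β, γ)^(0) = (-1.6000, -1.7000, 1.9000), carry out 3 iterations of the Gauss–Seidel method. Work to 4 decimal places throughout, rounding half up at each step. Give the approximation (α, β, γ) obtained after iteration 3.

Iteration 1:
  α = (-11 - (1)·-1.7000 - (-4)·1.9000) / (9) = -0.1889
  β = (-3 - (2)·-0.1889 - (-1)·1.9000) / (5) = -0.1444
  γ = (-4 - (-2)·-0.1889 - (-4)·-0.1444) / (8) = -0.6194
Iteration 2:
  α = (-11 - (1)·-0.1444 - (-4)·-0.6194) / (9) = -1.4815
  β = (-3 - (2)·-1.4815 - (-1)·-0.6194) / (5) = -0.1313
  γ = (-4 - (-2)·-1.4815 - (-4)·-0.1313) / (8) = -0.9360
Iteration 3:
  α = (-11 - (1)·-0.1313 - (-4)·-0.9360) / (9) = -1.6236
  β = (-3 - (2)·-1.6236 - (-1)·-0.9360) / (5) = -0.1378
  γ = (-4 - (-2)·-1.6236 - (-4)·-0.1378) / (8) = -0.9748

(-1.6236, -0.1378, -0.9748)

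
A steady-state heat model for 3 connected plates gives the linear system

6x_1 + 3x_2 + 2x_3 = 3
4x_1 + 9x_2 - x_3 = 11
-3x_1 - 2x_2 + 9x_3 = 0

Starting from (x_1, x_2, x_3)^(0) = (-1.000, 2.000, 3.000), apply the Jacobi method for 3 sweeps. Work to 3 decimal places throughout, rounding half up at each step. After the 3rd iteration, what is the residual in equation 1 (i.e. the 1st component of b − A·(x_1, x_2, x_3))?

Iteration 1:
  x_1 = (3 - (3)·2.000 - (2)·3.000) / (6) = -1.500
  x_2 = (11 - (4)·-1.000 - (-1)·3.000) / (9) = 2.000
  x_3 = (0 - (-3)·-1.000 - (-2)·2.000) / (9) = 0.111
Iteration 2:
  x_1 = (3 - (3)·2.000 - (2)·0.111) / (6) = -0.537
  x_2 = (11 - (4)·-1.500 - (-1)·0.111) / (9) = 1.901
  x_3 = (0 - (-3)·-1.500 - (-2)·2.000) / (9) = -0.056
Iteration 3:
  x_1 = (3 - (3)·1.901 - (2)·-0.056) / (6) = -0.432
  x_2 = (11 - (4)·-0.537 - (-1)·-0.056) / (9) = 1.455
  x_3 = (0 - (-3)·-0.537 - (-2)·1.901) / (9) = 0.243
Residual b − A·x = (0.741, -0.124, -0.573)

0.741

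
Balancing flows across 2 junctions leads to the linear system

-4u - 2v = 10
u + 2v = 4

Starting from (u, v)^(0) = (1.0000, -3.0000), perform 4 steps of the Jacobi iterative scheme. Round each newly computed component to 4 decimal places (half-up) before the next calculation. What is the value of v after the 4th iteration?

3.8750

Iteration 1:
  u = (10 - (-2)·-3.0000) / (-4) = -1.0000
  v = (4 - (1)·1.0000) / (2) = 1.5000
Iteration 2:
  u = (10 - (-2)·1.5000) / (-4) = -3.2500
  v = (4 - (1)·-1.0000) / (2) = 2.5000
Iteration 3:
  u = (10 - (-2)·2.5000) / (-4) = -3.7500
  v = (4 - (1)·-3.2500) / (2) = 3.6250
Iteration 4:
  u = (10 - (-2)·3.6250) / (-4) = -4.3125
  v = (4 - (1)·-3.7500) / (2) = 3.8750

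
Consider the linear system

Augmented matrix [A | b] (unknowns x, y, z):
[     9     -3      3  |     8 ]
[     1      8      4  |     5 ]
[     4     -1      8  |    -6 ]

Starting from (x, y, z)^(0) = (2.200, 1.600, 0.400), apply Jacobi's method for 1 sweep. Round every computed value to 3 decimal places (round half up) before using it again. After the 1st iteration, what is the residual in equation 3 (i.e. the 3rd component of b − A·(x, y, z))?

2.194

Iteration 1:
  x = (8 - (-3)·1.600 - (3)·0.400) / (9) = 1.289
  y = (5 - (1)·2.200 - (4)·0.400) / (8) = 0.150
  z = (-6 - (4)·2.200 - (-1)·1.600) / (8) = -1.650
Residual b − A·x = (1.799, 9.111, 2.194)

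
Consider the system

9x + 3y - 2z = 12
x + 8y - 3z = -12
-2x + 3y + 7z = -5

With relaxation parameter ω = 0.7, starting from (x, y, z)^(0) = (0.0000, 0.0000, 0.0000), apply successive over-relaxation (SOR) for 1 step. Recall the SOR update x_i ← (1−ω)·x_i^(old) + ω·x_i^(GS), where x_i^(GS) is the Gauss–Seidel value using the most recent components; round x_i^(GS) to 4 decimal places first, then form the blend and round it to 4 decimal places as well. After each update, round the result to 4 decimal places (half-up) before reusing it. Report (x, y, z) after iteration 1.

Iteration 1:
  x: GS value = (12 - (3)·0.0000 - (-2)·0.0000) / (9) = 1.3333;  x ← (1−ω)·0.0000 + ω·1.3333 = 0.9333
  y: GS value = (-12 - (1)·0.9333 - (-3)·0.0000) / (8) = -1.6167;  y ← (1−ω)·0.0000 + ω·-1.6167 = -1.1317
  z: GS value = (-5 - (-2)·0.9333 - (3)·-1.1317) / (7) = 0.0374;  z ← (1−ω)·0.0000 + ω·0.0374 = 0.0262

(0.9333, -1.1317, 0.0262)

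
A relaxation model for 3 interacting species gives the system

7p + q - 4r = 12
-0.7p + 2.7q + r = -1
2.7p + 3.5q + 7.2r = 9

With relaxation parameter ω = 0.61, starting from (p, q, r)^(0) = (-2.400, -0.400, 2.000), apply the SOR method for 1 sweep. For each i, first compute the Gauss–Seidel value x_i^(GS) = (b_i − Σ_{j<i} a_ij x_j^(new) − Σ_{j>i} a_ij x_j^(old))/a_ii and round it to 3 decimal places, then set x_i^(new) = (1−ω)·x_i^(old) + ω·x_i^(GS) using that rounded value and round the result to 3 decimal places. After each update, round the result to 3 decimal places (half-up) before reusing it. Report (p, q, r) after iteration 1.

(0.842, -0.701, 1.558)

Iteration 1:
  p: GS value = (12 - (1)·-0.400 - (-4)·2.000) / (7) = 2.914;  p ← (1−ω)·-2.400 + ω·2.914 = 0.842
  q: GS value = (-1 - (-0.7)·0.842 - (1)·2.000) / (2.7) = -0.893;  q ← (1−ω)·-0.400 + ω·-0.893 = -0.701
  r: GS value = (9 - (2.7)·0.842 - (3.5)·-0.701) / (7.2) = 1.275;  r ← (1−ω)·2.000 + ω·1.275 = 1.558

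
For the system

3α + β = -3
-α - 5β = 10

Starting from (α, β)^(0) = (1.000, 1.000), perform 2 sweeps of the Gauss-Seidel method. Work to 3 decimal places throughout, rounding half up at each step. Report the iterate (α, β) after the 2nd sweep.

Iteration 1:
  α = (-3 - (1)·1.000) / (3) = -1.333
  β = (10 - (-1)·-1.333) / (-5) = -1.733
Iteration 2:
  α = (-3 - (1)·-1.733) / (3) = -0.422
  β = (10 - (-1)·-0.422) / (-5) = -1.916

(-0.422, -1.916)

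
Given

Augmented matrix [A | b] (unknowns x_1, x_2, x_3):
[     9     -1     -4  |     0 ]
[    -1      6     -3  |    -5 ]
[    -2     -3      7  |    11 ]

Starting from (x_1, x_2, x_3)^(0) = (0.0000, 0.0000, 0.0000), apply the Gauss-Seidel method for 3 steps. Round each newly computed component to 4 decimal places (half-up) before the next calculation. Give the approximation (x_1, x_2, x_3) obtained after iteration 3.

(0.7095, 0.1020, 1.8179)

Iteration 1:
  x_1 = (0 - (-1)·0.0000 - (-4)·0.0000) / (9) = 0.0000
  x_2 = (-5 - (-1)·0.0000 - (-3)·0.0000) / (6) = -0.8333
  x_3 = (11 - (-2)·0.0000 - (-3)·-0.8333) / (7) = 1.2143
Iteration 2:
  x_1 = (0 - (-1)·-0.8333 - (-4)·1.2143) / (9) = 0.4471
  x_2 = (-5 - (-1)·0.4471 - (-3)·1.2143) / (6) = -0.1517
  x_3 = (11 - (-2)·0.4471 - (-3)·-0.1517) / (7) = 1.6342
Iteration 3:
  x_1 = (0 - (-1)·-0.1517 - (-4)·1.6342) / (9) = 0.7095
  x_2 = (-5 - (-1)·0.7095 - (-3)·1.6342) / (6) = 0.1020
  x_3 = (11 - (-2)·0.7095 - (-3)·0.1020) / (7) = 1.8179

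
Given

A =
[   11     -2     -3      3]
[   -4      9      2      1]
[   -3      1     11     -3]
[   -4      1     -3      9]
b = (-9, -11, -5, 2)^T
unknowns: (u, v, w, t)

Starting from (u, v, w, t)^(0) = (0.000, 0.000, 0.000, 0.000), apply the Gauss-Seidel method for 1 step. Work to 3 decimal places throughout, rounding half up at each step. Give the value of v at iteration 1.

Iteration 1:
  u = (-9 - (-2)·0.000 - (-3)·0.000 - (3)·0.000) / (11) = -0.818
  v = (-11 - (-4)·-0.818 - (2)·0.000 - (1)·0.000) / (9) = -1.586
  w = (-5 - (-3)·-0.818 - (1)·-1.586 - (-3)·0.000) / (11) = -0.533
  t = (2 - (-4)·-0.818 - (1)·-1.586 - (-3)·-0.533) / (9) = -0.143

-1.586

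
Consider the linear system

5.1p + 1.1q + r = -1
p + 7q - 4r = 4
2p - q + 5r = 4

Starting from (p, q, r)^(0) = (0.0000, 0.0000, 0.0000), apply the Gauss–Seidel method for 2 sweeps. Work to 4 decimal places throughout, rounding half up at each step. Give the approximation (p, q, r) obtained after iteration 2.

Iteration 1:
  p = (-1 - (1.1)·0.0000 - (1)·0.0000) / (5.1) = -0.1961
  q = (4 - (1)·-0.1961 - (-4)·0.0000) / (7) = 0.5994
  r = (4 - (2)·-0.1961 - (-1)·0.5994) / (5) = 0.9983
Iteration 2:
  p = (-1 - (1.1)·0.5994 - (1)·0.9983) / (5.1) = -0.5211
  q = (4 - (1)·-0.5211 - (-4)·0.9983) / (7) = 1.2163
  r = (4 - (2)·-0.5211 - (-1)·1.2163) / (5) = 1.2517

(-0.5211, 1.2163, 1.2517)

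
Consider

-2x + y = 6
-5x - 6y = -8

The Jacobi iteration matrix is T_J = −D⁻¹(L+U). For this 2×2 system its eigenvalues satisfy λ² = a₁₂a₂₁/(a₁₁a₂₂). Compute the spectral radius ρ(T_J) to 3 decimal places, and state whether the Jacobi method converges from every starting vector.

a₁₂a₂₁/(a₁₁a₂₂) = (1)·(-5) / ((-2)·(-6)) = -0.416667
ρ = √|-0.416667| = √0.416667 = 0.645
ρ < 1, so Jacobi converges

0.645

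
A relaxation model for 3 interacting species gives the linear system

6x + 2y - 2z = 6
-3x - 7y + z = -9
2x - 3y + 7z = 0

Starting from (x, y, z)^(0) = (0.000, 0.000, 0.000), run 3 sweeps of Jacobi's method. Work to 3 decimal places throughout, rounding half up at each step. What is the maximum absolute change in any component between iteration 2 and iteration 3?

0.232

Iteration 1:
  x = (6 - (2)·0.000 - (-2)·0.000) / (6) = 1.000
  y = (-9 - (-3)·0.000 - (1)·0.000) / (-7) = 1.286
  z = (0 - (2)·0.000 - (-3)·0.000) / (7) = 0.000
Iteration 2:
  x = (6 - (2)·1.286 - (-2)·0.000) / (6) = 0.571
  y = (-9 - (-3)·1.000 - (1)·0.000) / (-7) = 0.857
  z = (0 - (2)·1.000 - (-3)·1.286) / (7) = 0.265
Iteration 3:
  x = (6 - (2)·0.857 - (-2)·0.265) / (6) = 0.803
  y = (-9 - (-3)·0.571 - (1)·0.265) / (-7) = 1.079
  z = (0 - (2)·0.571 - (-3)·0.857) / (7) = 0.204
Change: (0.232, 0.222, -0.061) → max |·| = 0.232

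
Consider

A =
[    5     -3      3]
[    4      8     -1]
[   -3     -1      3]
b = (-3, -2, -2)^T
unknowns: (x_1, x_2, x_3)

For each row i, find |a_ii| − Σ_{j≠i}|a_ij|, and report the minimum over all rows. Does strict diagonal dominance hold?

row 1: |5| − (3+3) = -1
row 2: |8| − (4+1) = 3
row 3: |3| − (3+1) = -1
minimum over rows = -1 → not strictly diagonally dominant

-1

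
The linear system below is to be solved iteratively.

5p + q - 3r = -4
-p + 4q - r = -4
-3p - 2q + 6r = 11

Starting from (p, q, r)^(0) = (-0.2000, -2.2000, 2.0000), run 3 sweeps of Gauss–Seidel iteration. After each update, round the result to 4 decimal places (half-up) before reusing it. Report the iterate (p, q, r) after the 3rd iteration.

Iteration 1:
  p = (-4 - (1)·-2.2000 - (-3)·2.0000) / (5) = 0.8400
  q = (-4 - (-1)·0.8400 - (-1)·2.0000) / (4) = -0.2900
  r = (11 - (-3)·0.8400 - (-2)·-0.2900) / (6) = 2.1567
Iteration 2:
  p = (-4 - (1)·-0.2900 - (-3)·2.1567) / (5) = 0.5520
  q = (-4 - (-1)·0.5520 - (-1)·2.1567) / (4) = -0.3228
  r = (11 - (-3)·0.5520 - (-2)·-0.3228) / (6) = 2.0017
Iteration 3:
  p = (-4 - (1)·-0.3228 - (-3)·2.0017) / (5) = 0.4656
  q = (-4 - (-1)·0.4656 - (-1)·2.0017) / (4) = -0.3832
  r = (11 - (-3)·0.4656 - (-2)·-0.3832) / (6) = 1.9384

(0.4656, -0.3832, 1.9384)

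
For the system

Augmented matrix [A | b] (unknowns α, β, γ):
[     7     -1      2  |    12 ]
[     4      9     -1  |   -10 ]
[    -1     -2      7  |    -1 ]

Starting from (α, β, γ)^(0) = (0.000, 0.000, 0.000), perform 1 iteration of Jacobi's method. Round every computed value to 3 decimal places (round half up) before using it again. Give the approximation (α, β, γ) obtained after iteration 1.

Iteration 1:
  α = (12 - (-1)·0.000 - (2)·0.000) / (7) = 1.714
  β = (-10 - (4)·0.000 - (-1)·0.000) / (9) = -1.111
  γ = (-1 - (-1)·0.000 - (-2)·0.000) / (7) = -0.143

(1.714, -1.111, -0.143)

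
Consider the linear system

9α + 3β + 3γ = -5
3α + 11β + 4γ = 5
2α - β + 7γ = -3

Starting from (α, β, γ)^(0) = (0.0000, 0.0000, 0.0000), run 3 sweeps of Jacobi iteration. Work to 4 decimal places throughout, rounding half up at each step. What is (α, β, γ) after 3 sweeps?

(-0.7412, 0.6829, -0.1585)

Iteration 1:
  α = (-5 - (3)·0.0000 - (3)·0.0000) / (9) = -0.5556
  β = (5 - (3)·0.0000 - (4)·0.0000) / (11) = 0.4545
  γ = (-3 - (2)·0.0000 - (-1)·0.0000) / (7) = -0.4286
Iteration 2:
  α = (-5 - (3)·0.4545 - (3)·-0.4286) / (9) = -0.5642
  β = (5 - (3)·-0.5556 - (4)·-0.4286) / (11) = 0.7619
  γ = (-3 - (2)·-0.5556 - (-1)·0.4545) / (7) = -0.2049
Iteration 3:
  α = (-5 - (3)·0.7619 - (3)·-0.2049) / (9) = -0.7412
  β = (5 - (3)·-0.5642 - (4)·-0.2049) / (11) = 0.6829
  γ = (-3 - (2)·-0.5642 - (-1)·0.7619) / (7) = -0.1585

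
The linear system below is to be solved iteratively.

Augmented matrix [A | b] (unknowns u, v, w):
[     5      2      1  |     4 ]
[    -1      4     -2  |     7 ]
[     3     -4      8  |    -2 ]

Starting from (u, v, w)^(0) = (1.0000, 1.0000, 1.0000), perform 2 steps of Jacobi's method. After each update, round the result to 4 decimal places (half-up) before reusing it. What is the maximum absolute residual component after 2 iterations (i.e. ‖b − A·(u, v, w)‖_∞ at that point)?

Iteration 1:
  u = (4 - (2)·1.0000 - (1)·1.0000) / (5) = 0.2000
  v = (7 - (-1)·1.0000 - (-2)·1.0000) / (4) = 2.5000
  w = (-2 - (3)·1.0000 - (-4)·1.0000) / (8) = -0.1250
Iteration 2:
  u = (4 - (2)·2.5000 - (1)·-0.1250) / (5) = -0.1750
  v = (7 - (-1)·0.2000 - (-2)·-0.1250) / (4) = 1.7375
  w = (-2 - (3)·0.2000 - (-4)·2.5000) / (8) = 0.9250
Residual b − A·x = (0.4750, 1.7250, -1.9250); ∞-norm = 1.9250

1.9250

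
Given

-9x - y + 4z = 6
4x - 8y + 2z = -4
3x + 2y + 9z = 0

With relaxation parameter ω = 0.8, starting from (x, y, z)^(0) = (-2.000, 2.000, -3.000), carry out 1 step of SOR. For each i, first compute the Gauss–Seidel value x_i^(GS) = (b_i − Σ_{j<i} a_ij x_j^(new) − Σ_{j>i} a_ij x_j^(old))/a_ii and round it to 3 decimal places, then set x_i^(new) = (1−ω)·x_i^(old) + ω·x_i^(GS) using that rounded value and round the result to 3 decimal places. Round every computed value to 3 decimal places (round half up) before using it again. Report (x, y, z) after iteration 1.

(-2.178, -0.671, 0.100)

Iteration 1:
  x: GS value = (6 - (-1)·2.000 - (4)·-3.000) / (-9) = -2.222;  x ← (1−ω)·-2.000 + ω·-2.222 = -2.178
  y: GS value = (-4 - (4)·-2.178 - (2)·-3.000) / (-8) = -1.339;  y ← (1−ω)·2.000 + ω·-1.339 = -0.671
  z: GS value = (0 - (3)·-2.178 - (2)·-0.671) / (9) = 0.875;  z ← (1−ω)·-3.000 + ω·0.875 = 0.100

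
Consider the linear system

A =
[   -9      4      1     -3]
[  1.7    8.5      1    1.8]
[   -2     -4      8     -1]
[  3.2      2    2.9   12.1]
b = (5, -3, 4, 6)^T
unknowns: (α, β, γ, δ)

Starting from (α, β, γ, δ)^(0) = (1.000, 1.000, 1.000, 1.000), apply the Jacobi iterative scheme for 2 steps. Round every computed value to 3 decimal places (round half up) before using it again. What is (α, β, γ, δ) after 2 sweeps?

(-0.737, -0.411, -0.046, 0.400)

Iteration 1:
  α = (5 - (4)·1.000 - (1)·1.000 - (-3)·1.000) / (-9) = -0.333
  β = (-3 - (1.7)·1.000 - (1)·1.000 - (1.8)·1.000) / (8.5) = -0.882
  γ = (4 - (-2)·1.000 - (-4)·1.000 - (-1)·1.000) / (8) = 1.375
  δ = (6 - (3.2)·1.000 - (2)·1.000 - (2.9)·1.000) / (12.1) = -0.174
Iteration 2:
  α = (5 - (4)·-0.882 - (1)·1.375 - (-3)·-0.174) / (-9) = -0.737
  β = (-3 - (1.7)·-0.333 - (1)·1.375 - (1.8)·-0.174) / (8.5) = -0.411
  γ = (4 - (-2)·-0.333 - (-4)·-0.882 - (-1)·-0.174) / (8) = -0.046
  δ = (6 - (3.2)·-0.333 - (2)·-0.882 - (2.9)·1.375) / (12.1) = 0.400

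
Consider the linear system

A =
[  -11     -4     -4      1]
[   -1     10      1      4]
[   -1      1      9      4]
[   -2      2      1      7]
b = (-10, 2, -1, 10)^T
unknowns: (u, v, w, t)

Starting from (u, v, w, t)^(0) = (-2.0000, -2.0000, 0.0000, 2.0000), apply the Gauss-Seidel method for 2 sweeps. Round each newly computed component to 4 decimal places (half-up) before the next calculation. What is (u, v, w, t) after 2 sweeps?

Iteration 1:
  u = (-10 - (-4)·-2.0000 - (-4)·0.0000 - (1)·2.0000) / (-11) = 1.8182
  v = (2 - (-1)·1.8182 - (1)·0.0000 - (4)·2.0000) / (10) = -0.4182
  w = (-1 - (-1)·1.8182 - (1)·-0.4182 - (4)·2.0000) / (9) = -0.7515
  t = (10 - (-2)·1.8182 - (2)·-0.4182 - (1)·-0.7515) / (7) = 2.1749
Iteration 2:
  u = (-10 - (-4)·-0.4182 - (-4)·-0.7515 - (1)·2.1749) / (-11) = 1.5322
  v = (2 - (-1)·1.5322 - (1)·-0.7515 - (4)·2.1749) / (10) = -0.4416
  w = (-1 - (-1)·1.5322 - (1)·-0.4416 - (4)·2.1749) / (9) = -0.8584
  t = (10 - (-2)·1.5322 - (2)·-0.4416 - (1)·-0.8584) / (7) = 2.1151

(1.5322, -0.4416, -0.8584, 2.1151)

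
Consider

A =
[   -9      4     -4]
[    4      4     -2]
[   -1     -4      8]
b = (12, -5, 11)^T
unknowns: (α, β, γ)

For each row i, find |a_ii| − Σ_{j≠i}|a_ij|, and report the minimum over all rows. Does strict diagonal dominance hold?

row 1: |-9| − (4+4) = 1
row 2: |4| − (4+2) = -2
row 3: |8| − (1+4) = 3
minimum over rows = -2 → not strictly diagonally dominant

-2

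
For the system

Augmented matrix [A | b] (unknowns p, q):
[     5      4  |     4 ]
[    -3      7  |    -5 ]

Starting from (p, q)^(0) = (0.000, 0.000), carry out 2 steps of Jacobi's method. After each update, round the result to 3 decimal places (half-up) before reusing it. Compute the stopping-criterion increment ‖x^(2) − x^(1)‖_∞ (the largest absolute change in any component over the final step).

0.571

Iteration 1:
  p = (4 - (4)·0.000) / (5) = 0.800
  q = (-5 - (-3)·0.000) / (7) = -0.714
Iteration 2:
  p = (4 - (4)·-0.714) / (5) = 1.371
  q = (-5 - (-3)·0.800) / (7) = -0.371
Change: (0.571, 0.343) → max |·| = 0.571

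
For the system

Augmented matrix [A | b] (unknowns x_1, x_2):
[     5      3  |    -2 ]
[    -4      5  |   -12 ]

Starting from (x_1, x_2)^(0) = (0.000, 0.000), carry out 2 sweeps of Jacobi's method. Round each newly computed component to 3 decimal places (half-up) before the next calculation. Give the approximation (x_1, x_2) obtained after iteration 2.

Iteration 1:
  x_1 = (-2 - (3)·0.000) / (5) = -0.400
  x_2 = (-12 - (-4)·0.000) / (5) = -2.400
Iteration 2:
  x_1 = (-2 - (3)·-2.400) / (5) = 1.040
  x_2 = (-12 - (-4)·-0.400) / (5) = -2.720

(1.040, -2.720)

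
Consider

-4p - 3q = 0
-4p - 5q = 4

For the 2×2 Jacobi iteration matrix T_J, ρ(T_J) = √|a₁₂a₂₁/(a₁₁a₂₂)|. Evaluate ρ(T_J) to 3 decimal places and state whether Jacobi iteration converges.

0.775

a₁₂a₂₁/(a₁₁a₂₂) = (-3)·(-4) / ((-4)·(-5)) = 0.600000
ρ = √|0.600000| = √0.600000 = 0.775
ρ < 1, so Jacobi converges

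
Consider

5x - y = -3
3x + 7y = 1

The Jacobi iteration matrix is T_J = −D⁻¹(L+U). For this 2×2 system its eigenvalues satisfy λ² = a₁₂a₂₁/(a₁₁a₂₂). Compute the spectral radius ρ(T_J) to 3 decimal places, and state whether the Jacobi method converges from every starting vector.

a₁₂a₂₁/(a₁₁a₂₂) = (-1)·(3) / ((5)·(7)) = -0.085714
ρ = √|-0.085714| = √0.085714 = 0.293
ρ < 1, so Jacobi converges

0.293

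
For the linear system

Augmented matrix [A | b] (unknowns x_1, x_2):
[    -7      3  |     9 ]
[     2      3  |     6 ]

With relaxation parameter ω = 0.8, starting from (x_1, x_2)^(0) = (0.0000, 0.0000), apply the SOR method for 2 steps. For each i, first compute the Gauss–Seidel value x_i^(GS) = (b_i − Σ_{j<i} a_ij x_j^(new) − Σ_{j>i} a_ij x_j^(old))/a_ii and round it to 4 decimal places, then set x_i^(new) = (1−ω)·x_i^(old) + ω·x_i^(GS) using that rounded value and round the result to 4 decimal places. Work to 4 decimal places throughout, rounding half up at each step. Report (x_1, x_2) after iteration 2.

(-0.4976, 2.2951)

Iteration 1:
  x_1: GS value = (9 - (3)·0.0000) / (-7) = -1.2857;  x_1 ← (1−ω)·0.0000 + ω·-1.2857 = -1.0286
  x_2: GS value = (6 - (2)·-1.0286) / (3) = 2.6857;  x_2 ← (1−ω)·0.0000 + ω·2.6857 = 2.1486
Iteration 2:
  x_1: GS value = (9 - (3)·2.1486) / (-7) = -0.3649;  x_1 ← (1−ω)·-1.0286 + ω·-0.3649 = -0.4976
  x_2: GS value = (6 - (2)·-0.4976) / (3) = 2.3317;  x_2 ← (1−ω)·2.1486 + ω·2.3317 = 2.2951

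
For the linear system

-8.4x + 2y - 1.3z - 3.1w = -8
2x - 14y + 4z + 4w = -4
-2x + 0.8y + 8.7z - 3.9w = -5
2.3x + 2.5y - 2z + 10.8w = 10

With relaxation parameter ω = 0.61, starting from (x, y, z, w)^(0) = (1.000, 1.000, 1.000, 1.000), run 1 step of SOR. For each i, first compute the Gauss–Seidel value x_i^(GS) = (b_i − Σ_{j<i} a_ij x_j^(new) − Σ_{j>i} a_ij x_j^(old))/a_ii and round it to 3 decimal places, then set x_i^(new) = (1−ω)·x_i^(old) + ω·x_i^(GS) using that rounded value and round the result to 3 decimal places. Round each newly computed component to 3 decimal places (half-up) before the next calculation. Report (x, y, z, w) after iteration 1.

(0.797, 0.982, 0.369, 0.754)

Iteration 1:
  x: GS value = (-8 - (2)·1.000 - (-1.3)·1.000 - (-3.1)·1.000) / (-8.4) = 0.667;  x ← (1−ω)·1.000 + ω·0.667 = 0.797
  y: GS value = (-4 - (2)·0.797 - (4)·1.000 - (4)·1.000) / (-14) = 0.971;  y ← (1−ω)·1.000 + ω·0.971 = 0.982
  z: GS value = (-5 - (-2)·0.797 - (0.8)·0.982 - (-3.9)·1.000) / (8.7) = -0.034;  z ← (1−ω)·1.000 + ω·-0.034 = 0.369
  w: GS value = (10 - (2.3)·0.797 - (2.5)·0.982 - (-2)·0.369) / (10.8) = 0.597;  w ← (1−ω)·1.000 + ω·0.597 = 0.754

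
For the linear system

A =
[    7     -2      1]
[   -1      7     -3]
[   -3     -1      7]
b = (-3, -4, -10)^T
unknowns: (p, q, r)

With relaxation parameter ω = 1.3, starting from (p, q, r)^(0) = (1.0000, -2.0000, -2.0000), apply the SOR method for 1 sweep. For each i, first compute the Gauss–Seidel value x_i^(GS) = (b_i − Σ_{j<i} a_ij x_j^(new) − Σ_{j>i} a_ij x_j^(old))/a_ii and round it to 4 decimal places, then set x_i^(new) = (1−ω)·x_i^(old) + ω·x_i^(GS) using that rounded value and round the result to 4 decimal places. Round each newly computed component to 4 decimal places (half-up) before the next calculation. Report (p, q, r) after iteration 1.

(-1.2286, -1.4853, -2.2175)

Iteration 1:
  p: GS value = (-3 - (-2)·-2.0000 - (1)·-2.0000) / (7) = -0.7143;  p ← (1−ω)·1.0000 + ω·-0.7143 = -1.2286
  q: GS value = (-4 - (-1)·-1.2286 - (-3)·-2.0000) / (7) = -1.6041;  q ← (1−ω)·-2.0000 + ω·-1.6041 = -1.4853
  r: GS value = (-10 - (-3)·-1.2286 - (-1)·-1.4853) / (7) = -2.1673;  r ← (1−ω)·-2.0000 + ω·-2.1673 = -2.2175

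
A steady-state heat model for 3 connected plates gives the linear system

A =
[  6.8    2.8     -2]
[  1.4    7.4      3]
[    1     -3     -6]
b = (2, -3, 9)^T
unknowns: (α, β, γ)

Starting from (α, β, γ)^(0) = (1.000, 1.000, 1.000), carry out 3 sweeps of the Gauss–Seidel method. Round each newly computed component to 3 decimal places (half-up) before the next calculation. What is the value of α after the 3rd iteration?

Iteration 1:
  α = (2 - (2.8)·1.000 - (-2)·1.000) / (6.8) = 0.176
  β = (-3 - (1.4)·0.176 - (3)·1.000) / (7.4) = -0.844
  γ = (9 - (1)·0.176 - (-3)·-0.844) / (-6) = -1.049
Iteration 2:
  α = (2 - (2.8)·-0.844 - (-2)·-1.049) / (6.8) = 0.333
  β = (-3 - (1.4)·0.333 - (3)·-1.049) / (7.4) = -0.043
  γ = (9 - (1)·0.333 - (-3)·-0.043) / (-6) = -1.423
Iteration 3:
  α = (2 - (2.8)·-0.043 - (-2)·-1.423) / (6.8) = -0.107
  β = (-3 - (1.4)·-0.107 - (3)·-1.423) / (7.4) = 0.192
  γ = (9 - (1)·-0.107 - (-3)·0.192) / (-6) = -1.614

-0.107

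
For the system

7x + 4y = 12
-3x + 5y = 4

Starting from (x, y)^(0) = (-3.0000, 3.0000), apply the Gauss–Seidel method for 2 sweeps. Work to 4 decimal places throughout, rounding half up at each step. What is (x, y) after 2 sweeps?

(1.2571, 1.5543)

Iteration 1:
  x = (12 - (4)·3.0000) / (7) = 0.0000
  y = (4 - (-3)·0.0000) / (5) = 0.8000
Iteration 2:
  x = (12 - (4)·0.8000) / (7) = 1.2571
  y = (4 - (-3)·1.2571) / (5) = 1.5543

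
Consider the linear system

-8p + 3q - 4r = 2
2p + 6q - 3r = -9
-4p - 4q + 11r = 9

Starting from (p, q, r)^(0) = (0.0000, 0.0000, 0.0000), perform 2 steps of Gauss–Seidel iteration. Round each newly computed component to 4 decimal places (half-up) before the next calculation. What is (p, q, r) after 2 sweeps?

Iteration 1:
  p = (2 - (3)·0.0000 - (-4)·0.0000) / (-8) = -0.2500
  q = (-9 - (2)·-0.2500 - (-3)·0.0000) / (6) = -1.4167
  r = (9 - (-4)·-0.2500 - (-4)·-1.4167) / (11) = 0.2121
Iteration 2:
  p = (2 - (3)·-1.4167 - (-4)·0.2121) / (-8) = -0.8873
  q = (-9 - (2)·-0.8873 - (-3)·0.2121) / (6) = -1.0982
  r = (9 - (-4)·-0.8873 - (-4)·-1.0982) / (11) = 0.0962

(-0.8873, -1.0982, 0.0962)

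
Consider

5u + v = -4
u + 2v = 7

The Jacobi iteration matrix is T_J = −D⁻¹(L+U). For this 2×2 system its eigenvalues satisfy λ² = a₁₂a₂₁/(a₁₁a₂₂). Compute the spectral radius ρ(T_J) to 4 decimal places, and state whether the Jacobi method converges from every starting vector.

a₁₂a₂₁/(a₁₁a₂₂) = (1)·(1) / ((5)·(2)) = 0.100000
ρ = √|0.100000| = √0.100000 = 0.3162
ρ < 1, so Jacobi converges

0.3162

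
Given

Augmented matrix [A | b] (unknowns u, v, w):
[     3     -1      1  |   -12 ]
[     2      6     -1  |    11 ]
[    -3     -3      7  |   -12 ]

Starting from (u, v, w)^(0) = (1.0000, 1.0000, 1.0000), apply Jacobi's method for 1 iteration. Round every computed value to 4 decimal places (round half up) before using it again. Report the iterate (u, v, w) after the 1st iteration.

(-4.0000, 1.6667, -0.8571)

Iteration 1:
  u = (-12 - (-1)·1.0000 - (1)·1.0000) / (3) = -4.0000
  v = (11 - (2)·1.0000 - (-1)·1.0000) / (6) = 1.6667
  w = (-12 - (-3)·1.0000 - (-3)·1.0000) / (7) = -0.8571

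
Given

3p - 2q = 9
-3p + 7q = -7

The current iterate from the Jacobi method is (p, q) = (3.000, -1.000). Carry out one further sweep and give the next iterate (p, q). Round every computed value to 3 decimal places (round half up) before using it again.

(2.333, 0.286)

One sweep:
  p = (9 - (-2)·-1.000) / (3) = 2.333
  q = (-7 - (-3)·3.000) / (7) = 0.286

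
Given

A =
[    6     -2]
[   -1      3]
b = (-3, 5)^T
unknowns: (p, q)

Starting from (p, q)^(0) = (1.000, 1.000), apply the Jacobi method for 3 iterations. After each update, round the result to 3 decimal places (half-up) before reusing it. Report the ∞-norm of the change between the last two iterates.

Iteration 1:
  p = (-3 - (-2)·1.000) / (6) = -0.167
  q = (5 - (-1)·1.000) / (3) = 2.000
Iteration 2:
  p = (-3 - (-2)·2.000) / (6) = 0.167
  q = (5 - (-1)·-0.167) / (3) = 1.611
Iteration 3:
  p = (-3 - (-2)·1.611) / (6) = 0.037
  q = (5 - (-1)·0.167) / (3) = 1.722
Change: (-0.130, 0.111) → max |·| = 0.130

0.130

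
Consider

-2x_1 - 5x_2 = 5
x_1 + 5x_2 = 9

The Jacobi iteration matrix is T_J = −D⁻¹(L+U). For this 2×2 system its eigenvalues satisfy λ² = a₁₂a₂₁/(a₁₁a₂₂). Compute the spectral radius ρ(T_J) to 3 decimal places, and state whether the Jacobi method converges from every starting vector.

0.707

a₁₂a₂₁/(a₁₁a₂₂) = (-5)·(1) / ((-2)·(5)) = 0.500000
ρ = √|0.500000| = √0.500000 = 0.707
ρ < 1, so Jacobi converges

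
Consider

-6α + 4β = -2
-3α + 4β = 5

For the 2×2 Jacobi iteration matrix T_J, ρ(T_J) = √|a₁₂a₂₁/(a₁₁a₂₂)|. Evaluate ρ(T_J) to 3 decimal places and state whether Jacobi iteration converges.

0.707

a₁₂a₂₁/(a₁₁a₂₂) = (4)·(-3) / ((-6)·(4)) = 0.500000
ρ = √|0.500000| = √0.500000 = 0.707
ρ < 1, so Jacobi converges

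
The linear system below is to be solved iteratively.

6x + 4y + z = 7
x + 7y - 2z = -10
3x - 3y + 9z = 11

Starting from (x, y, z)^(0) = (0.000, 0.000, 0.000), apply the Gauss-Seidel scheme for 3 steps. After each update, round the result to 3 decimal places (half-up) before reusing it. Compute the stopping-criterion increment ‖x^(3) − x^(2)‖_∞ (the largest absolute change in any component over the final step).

0.116

Iteration 1:
  x = (7 - (4)·0.000 - (1)·0.000) / (6) = 1.167
  y = (-10 - (1)·1.167 - (-2)·0.000) / (7) = -1.595
  z = (11 - (3)·1.167 - (-3)·-1.595) / (9) = 0.302
Iteration 2:
  x = (7 - (4)·-1.595 - (1)·0.302) / (6) = 2.180
  y = (-10 - (1)·2.180 - (-2)·0.302) / (7) = -1.654
  z = (11 - (3)·2.180 - (-3)·-1.654) / (9) = -0.056
Iteration 3:
  x = (7 - (4)·-1.654 - (1)·-0.056) / (6) = 2.279
  y = (-10 - (1)·2.279 - (-2)·-0.056) / (7) = -1.770
  z = (11 - (3)·2.279 - (-3)·-1.770) / (9) = -0.127
Change: (0.099, -0.116, -0.071) → max |·| = 0.116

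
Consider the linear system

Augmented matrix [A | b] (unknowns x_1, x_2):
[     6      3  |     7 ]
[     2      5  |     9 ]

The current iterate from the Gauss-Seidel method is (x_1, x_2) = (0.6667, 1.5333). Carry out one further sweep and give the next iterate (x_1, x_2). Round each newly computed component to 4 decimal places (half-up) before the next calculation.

(0.4000, 1.6400)

One sweep:
  x_1 = (7 - (3)·1.5333) / (6) = 0.4000
  x_2 = (9 - (2)·0.4000) / (5) = 1.6400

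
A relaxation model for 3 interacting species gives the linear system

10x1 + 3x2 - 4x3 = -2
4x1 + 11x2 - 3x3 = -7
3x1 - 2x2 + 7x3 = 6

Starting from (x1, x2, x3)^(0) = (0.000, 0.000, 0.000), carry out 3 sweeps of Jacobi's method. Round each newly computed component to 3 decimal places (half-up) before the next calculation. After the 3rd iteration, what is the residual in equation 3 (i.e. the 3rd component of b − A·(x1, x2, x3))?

-0.049

Iteration 1:
  x1 = (-2 - (3)·0.000 - (-4)·0.000) / (10) = -0.200
  x2 = (-7 - (4)·0.000 - (-3)·0.000) / (11) = -0.636
  x3 = (6 - (3)·0.000 - (-2)·0.000) / (7) = 0.857
Iteration 2:
  x1 = (-2 - (3)·-0.636 - (-4)·0.857) / (10) = 0.334
  x2 = (-7 - (4)·-0.200 - (-3)·0.857) / (11) = -0.330
  x3 = (6 - (3)·-0.200 - (-2)·-0.636) / (7) = 0.761
Iteration 3:
  x1 = (-2 - (3)·-0.330 - (-4)·0.761) / (10) = 0.203
  x2 = (-7 - (4)·0.334 - (-3)·0.761) / (11) = -0.550
  x3 = (6 - (3)·0.334 - (-2)·-0.330) / (7) = 0.620
Residual b − A·x = (0.100, 0.098, -0.049)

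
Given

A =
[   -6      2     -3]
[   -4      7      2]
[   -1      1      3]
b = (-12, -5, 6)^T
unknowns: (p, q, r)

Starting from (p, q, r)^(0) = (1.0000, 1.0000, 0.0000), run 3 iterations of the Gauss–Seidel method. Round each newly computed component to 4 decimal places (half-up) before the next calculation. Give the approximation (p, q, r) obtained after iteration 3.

Iteration 1:
  p = (-12 - (2)·1.0000 - (-3)·0.0000) / (-6) = 2.3333
  q = (-5 - (-4)·2.3333 - (2)·0.0000) / (7) = 0.6190
  r = (6 - (-1)·2.3333 - (1)·0.6190) / (3) = 2.5714
Iteration 2:
  p = (-12 - (2)·0.6190 - (-3)·2.5714) / (-6) = 0.9206
  q = (-5 - (-4)·0.9206 - (2)·2.5714) / (7) = -0.9229
  r = (6 - (-1)·0.9206 - (1)·-0.9229) / (3) = 2.6145
Iteration 3:
  p = (-12 - (2)·-0.9229 - (-3)·2.6145) / (-6) = 0.3851
  q = (-5 - (-4)·0.3851 - (2)·2.6145) / (7) = -1.2412
  r = (6 - (-1)·0.3851 - (1)·-1.2412) / (3) = 2.5421

(0.3851, -1.2412, 2.5421)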